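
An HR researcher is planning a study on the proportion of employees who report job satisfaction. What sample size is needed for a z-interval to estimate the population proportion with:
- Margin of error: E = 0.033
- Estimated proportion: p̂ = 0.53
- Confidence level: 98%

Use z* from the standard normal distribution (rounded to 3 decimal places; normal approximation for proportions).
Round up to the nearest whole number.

Using z* for proportion z-interval (normal approximation).

For 98% confidence, z* = 2.326 (from standard normal table)

Sample size formula for proportion z-interval: n = z*²p̂(1-p̂)/E²

n = 2.326² × 0.53 × 0.47 / 0.033²
  = 5.410276 × 0.2491 / 0.001089
  = 1237.5572

Round up to the nearest whole number: n = 1238

1238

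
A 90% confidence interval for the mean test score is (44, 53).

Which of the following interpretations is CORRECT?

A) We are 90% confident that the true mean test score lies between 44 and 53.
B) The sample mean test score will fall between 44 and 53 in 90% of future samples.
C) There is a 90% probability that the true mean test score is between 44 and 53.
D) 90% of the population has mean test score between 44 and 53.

A confidence interval represents our confidence in the procedure, not a probability statement about the parameter.

Key concept: If we repeated this sampling process many times and computed a 90% CI each time, about 90% of those intervals would contain the true population parameter.

For this specific interval (44, 53):
- Midpoint (point estimate): 48.5
- Margin of error: 4.5

The correct interpretation is the one stating confidence that the true parameter lies in the interval — option A.

A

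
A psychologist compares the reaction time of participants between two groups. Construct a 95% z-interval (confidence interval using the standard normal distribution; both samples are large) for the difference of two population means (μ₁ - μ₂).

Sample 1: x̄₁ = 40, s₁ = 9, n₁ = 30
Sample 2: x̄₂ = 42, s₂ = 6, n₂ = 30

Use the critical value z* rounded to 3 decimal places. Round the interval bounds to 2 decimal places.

Both samples are large (n₁ = 30 ≥ 30, n₂ = 30 ≥ 30), so a z-interval for the difference of means applies.

Point estimate: x̄₁ - x̄₂ = 40 - 42 = -2

Standard error: SE = √(s₁²/n₁ + s₂²/n₂)
= √(9²/30 + 6²/30)
= √(2.700000 + 1.200000)
= 1.974842

For 95% confidence, z* = 1.96 (from standard normal table)
Margin of error: E = z* × SE = 1.96 × 1.974842 = 3.8707

Z-interval: (x̄₁ - x̄₂) ± E = -2 ± 3.8707 = (-5.8707, 1.8707)

Rounded to 2 decimal places:

(-5.87, 1.87)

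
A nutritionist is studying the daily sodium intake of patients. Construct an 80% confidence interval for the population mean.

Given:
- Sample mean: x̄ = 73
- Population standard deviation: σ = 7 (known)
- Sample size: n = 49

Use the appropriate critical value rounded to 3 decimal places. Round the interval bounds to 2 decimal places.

The population standard deviation σ is known, so use a z-interval (standard normal critical value).

For 80% confidence, z* = 1.282 (from standard normal table)

Standard error: SE = σ/√n = 7/√49 = 1.000000

Margin of error: E = z* × SE = 1.282 × 1.000000 = 1.2820

Z-interval: x̄ ± E = 73 ± 1.2820 = (71.7180, 74.2820)

Rounded to 2 decimal places:

(71.72, 74.28)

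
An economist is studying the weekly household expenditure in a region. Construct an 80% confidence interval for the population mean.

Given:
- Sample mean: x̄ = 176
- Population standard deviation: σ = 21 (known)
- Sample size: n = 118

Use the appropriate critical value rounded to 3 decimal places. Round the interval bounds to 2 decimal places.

The population standard deviation σ is known, so use a z-interval (standard normal critical value).

For 80% confidence, z* = 1.282 (from standard normal table)

Standard error: SE = σ/√n = 21/√118 = 1.933207

Margin of error: E = z* × SE = 1.282 × 1.933207 = 2.4784

Z-interval: x̄ ± E = 176 ± 2.4784 = (173.5216, 178.4784)

Rounded to 2 decimal places:

(173.52, 178.48)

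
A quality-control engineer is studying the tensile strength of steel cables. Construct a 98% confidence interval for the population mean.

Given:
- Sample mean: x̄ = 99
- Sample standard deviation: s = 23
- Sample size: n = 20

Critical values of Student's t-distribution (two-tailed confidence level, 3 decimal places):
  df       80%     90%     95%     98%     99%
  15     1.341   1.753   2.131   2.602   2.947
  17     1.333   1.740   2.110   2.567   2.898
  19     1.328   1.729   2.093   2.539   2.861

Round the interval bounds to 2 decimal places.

The population standard deviation σ is unknown (only the sample standard deviation s is given), so use a t-interval with df = n - 1 = 20 - 1 = 19.

For 98% confidence with df = 19, t* = 2.539 (from t-table)

Standard error: SE = s/√n = 23/√20 = 5.142956

Margin of error: E = t* × SE = 2.539 × 5.142956 = 13.0580

T-interval: x̄ ± E = 99 ± 13.0580 = (85.9420, 112.0580)

Rounded to 2 decimal places:

(85.94, 112.06)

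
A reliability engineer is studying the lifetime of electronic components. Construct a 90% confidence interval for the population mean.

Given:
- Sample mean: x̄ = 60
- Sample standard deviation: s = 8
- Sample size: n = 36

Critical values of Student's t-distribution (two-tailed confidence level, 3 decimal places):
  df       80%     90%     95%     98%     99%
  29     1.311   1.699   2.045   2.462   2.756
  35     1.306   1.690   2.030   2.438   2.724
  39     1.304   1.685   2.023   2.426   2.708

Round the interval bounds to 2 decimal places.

The population standard deviation σ is unknown (only the sample standard deviation s is given), so use a t-interval with df = n - 1 = 36 - 1 = 35.

For 90% confidence with df = 35, t* = 1.690 (from t-table)

Standard error: SE = s/√n = 8/√36 = 1.333333

Margin of error: E = t* × SE = 1.690 × 1.333333 = 2.2533

T-interval: x̄ ± E = 60 ± 2.2533 = (57.7467, 62.2533)

Rounded to 2 decimal places:

(57.75, 62.25)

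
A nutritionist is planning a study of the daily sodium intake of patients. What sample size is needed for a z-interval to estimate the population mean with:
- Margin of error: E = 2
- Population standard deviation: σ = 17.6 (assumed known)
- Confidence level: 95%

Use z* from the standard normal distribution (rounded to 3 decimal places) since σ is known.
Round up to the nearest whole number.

Using z* since population σ is known (z-interval formula).

For 95% confidence, z* = 1.96 (from standard normal table)

Sample size formula for z-interval: n = (z*σ/E)²

n = (1.96 × 17.6 / 2)²
  = (17.248000)²
  = 297.4935

Round up to the nearest whole number: n = 298

298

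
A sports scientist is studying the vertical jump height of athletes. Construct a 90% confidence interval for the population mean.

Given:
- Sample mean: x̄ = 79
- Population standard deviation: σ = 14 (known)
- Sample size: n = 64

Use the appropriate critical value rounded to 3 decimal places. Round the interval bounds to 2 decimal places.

The population standard deviation σ is known, so use a z-interval (standard normal critical value).

For 90% confidence, z* = 1.645 (from standard normal table)

Standard error: SE = σ/√n = 14/√64 = 1.750000

Margin of error: E = z* × SE = 1.645 × 1.750000 = 2.8788

Z-interval: x̄ ± E = 79 ± 2.8788 = (76.1213, 81.8787)

Rounded to 2 decimal places:

(76.12, 81.88)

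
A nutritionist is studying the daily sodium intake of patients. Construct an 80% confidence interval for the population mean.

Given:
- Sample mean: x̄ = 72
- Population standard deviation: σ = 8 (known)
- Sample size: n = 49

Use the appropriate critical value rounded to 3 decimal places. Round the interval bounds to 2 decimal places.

The population standard deviation σ is known, so use a z-interval (standard normal critical value).

For 80% confidence, z* = 1.282 (from standard normal table)

Standard error: SE = σ/√n = 8/√49 = 1.142857

Margin of error: E = z* × SE = 1.282 × 1.142857 = 1.4651

Z-interval: x̄ ± E = 72 ± 1.4651 = (70.5349, 73.4651)

Rounded to 2 decimal places:

(70.53, 73.47)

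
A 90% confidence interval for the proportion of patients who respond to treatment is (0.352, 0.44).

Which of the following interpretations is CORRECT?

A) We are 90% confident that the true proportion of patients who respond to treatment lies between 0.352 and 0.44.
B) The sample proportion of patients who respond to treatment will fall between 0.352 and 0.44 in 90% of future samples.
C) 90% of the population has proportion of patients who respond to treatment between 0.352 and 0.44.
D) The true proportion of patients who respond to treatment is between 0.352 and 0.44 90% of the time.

A confidence interval represents our confidence in the procedure, not a probability statement about the parameter.

Key concept: If we repeated this sampling process many times and computed a 90% CI each time, about 90% of those intervals would contain the true population parameter.

For this specific interval (0.352, 0.44):
- Midpoint (point estimate): 0.396
- Margin of error: 0.044

The correct interpretation is the one stating confidence that the true parameter lies in the interval — option A.

A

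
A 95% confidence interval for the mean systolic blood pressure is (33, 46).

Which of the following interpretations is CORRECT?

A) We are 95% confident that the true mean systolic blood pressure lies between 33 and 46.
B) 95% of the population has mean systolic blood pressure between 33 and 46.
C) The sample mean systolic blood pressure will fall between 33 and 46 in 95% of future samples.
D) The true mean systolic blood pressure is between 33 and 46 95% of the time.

A confidence interval represents our confidence in the procedure, not a probability statement about the parameter.

Key concept: If we repeated this sampling process many times and computed a 95% CI each time, about 95% of those intervals would contain the true population parameter.

For this specific interval (33, 46):
- Midpoint (point estimate): 39.5
- Margin of error: 6.5

The correct interpretation is the one stating confidence that the true parameter lies in the interval — option A.

A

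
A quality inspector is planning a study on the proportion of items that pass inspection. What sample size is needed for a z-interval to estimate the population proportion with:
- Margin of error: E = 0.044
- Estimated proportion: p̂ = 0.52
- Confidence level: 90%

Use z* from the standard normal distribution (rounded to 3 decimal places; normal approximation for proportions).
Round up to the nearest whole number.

Using z* for proportion z-interval (normal approximation).

For 90% confidence, z* = 1.645 (from standard normal table)

Sample size formula for proportion z-interval: n = z*²p̂(1-p̂)/E²

n = 1.645² × 0.52 × 0.48 / 0.044²
  = 2.706025 × 0.2496 / 0.001936
  = 348.8760

Round up to the nearest whole number: n = 349

349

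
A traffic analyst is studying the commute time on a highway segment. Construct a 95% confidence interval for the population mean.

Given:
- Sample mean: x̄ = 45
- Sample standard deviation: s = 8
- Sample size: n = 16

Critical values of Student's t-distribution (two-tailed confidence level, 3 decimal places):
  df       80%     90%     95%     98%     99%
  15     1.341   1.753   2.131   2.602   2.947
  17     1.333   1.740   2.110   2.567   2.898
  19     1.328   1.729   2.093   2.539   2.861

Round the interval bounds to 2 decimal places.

The population standard deviation σ is unknown (only the sample standard deviation s is given), so use a t-interval with df = n - 1 = 16 - 1 = 15.

For 95% confidence with df = 15, t* = 2.131 (from t-table)

Standard error: SE = s/√n = 8/√16 = 2.000000

Margin of error: E = t* × SE = 2.131 × 2.000000 = 4.2620

T-interval: x̄ ± E = 45 ± 4.2620 = (40.7380, 49.2620)

Rounded to 2 decimal places:

(40.74, 49.26)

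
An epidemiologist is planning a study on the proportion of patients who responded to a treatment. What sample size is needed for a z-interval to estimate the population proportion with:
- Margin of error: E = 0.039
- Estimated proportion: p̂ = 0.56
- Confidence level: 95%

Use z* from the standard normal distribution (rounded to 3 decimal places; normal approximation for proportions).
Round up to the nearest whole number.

Using z* for proportion z-interval (normal approximation).

For 95% confidence, z* = 1.96 (from standard normal table)

Sample size formula for proportion z-interval: n = z*²p̂(1-p̂)/E²

n = 1.96² × 0.56 × 0.44 / 0.039²
  = 3.8416 × 0.2464 / 0.001521
  = 622.3341

Round up to the nearest whole number: n = 623

623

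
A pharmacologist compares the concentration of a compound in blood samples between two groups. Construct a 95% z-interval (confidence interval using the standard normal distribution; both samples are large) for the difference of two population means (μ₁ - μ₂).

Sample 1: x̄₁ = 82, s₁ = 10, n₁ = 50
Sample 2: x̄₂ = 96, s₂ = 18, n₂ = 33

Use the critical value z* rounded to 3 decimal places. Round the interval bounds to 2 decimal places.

Both samples are large (n₁ = 50 ≥ 30, n₂ = 33 ≥ 30), so a z-interval for the difference of means applies.

Point estimate: x̄₁ - x̄₂ = 82 - 96 = -14

Standard error: SE = √(s₁²/n₁ + s₂²/n₂)
= √(10²/50 + 18²/33)
= √(2.000000 + 9.818182)
= 3.437758

For 95% confidence, z* = 1.96 (from standard normal table)
Margin of error: E = z* × SE = 1.96 × 3.437758 = 6.7380

Z-interval: (x̄₁ - x̄₂) ± E = -14 ± 6.7380 = (-20.7380, -7.2620)

Rounded to 2 decimal places:

(-20.74, -7.26)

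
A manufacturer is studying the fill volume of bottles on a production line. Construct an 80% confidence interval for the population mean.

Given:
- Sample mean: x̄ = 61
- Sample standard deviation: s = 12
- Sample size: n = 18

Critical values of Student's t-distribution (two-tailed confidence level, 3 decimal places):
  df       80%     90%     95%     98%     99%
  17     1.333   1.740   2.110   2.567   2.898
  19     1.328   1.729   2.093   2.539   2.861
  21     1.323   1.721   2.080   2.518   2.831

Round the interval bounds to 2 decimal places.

The population standard deviation σ is unknown (only the sample standard deviation s is given), so use a t-interval with df = n - 1 = 18 - 1 = 17.

For 80% confidence with df = 17, t* = 1.333 (from t-table)

Standard error: SE = s/√n = 12/√18 = 2.828427

Margin of error: E = t* × SE = 1.333 × 2.828427 = 3.7703

T-interval: x̄ ± E = 61 ± 3.7703 = (57.2297, 64.7703)

Rounded to 2 decimal places:

(57.23, 64.77)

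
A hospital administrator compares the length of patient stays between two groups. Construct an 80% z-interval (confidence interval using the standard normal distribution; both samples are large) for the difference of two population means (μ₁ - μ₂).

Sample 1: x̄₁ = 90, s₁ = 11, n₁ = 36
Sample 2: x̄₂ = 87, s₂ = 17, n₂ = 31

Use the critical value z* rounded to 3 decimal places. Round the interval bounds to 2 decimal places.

Both samples are large (n₁ = 36 ≥ 30, n₂ = 31 ≥ 30), so a z-interval for the difference of means applies.

Point estimate: x̄₁ - x̄₂ = 90 - 87 = 3

Standard error: SE = √(s₁²/n₁ + s₂²/n₂)
= √(11²/36 + 17²/31)
= √(3.361111 + 9.322581)
= 3.561417

For 80% confidence, z* = 1.282 (from standard normal table)
Margin of error: E = z* × SE = 1.282 × 3.561417 = 4.5657

Z-interval: (x̄₁ - x̄₂) ± E = 3 ± 4.5657 = (-1.5657, 7.5657)

Rounded to 2 decimal places:

(-1.57, 7.57)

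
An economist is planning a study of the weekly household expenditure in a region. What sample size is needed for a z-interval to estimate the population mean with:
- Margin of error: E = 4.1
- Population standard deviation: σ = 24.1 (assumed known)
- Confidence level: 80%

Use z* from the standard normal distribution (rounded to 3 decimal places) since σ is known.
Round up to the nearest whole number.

Using z* since population σ is known (z-interval formula).

For 80% confidence, z* = 1.282 (from standard normal table)

Sample size formula for z-interval: n = (z*σ/E)²

n = (1.282 × 24.1 / 4.1)²
  = (7.535659)²
  = 56.7861

Round up to the nearest whole number: n = 57

57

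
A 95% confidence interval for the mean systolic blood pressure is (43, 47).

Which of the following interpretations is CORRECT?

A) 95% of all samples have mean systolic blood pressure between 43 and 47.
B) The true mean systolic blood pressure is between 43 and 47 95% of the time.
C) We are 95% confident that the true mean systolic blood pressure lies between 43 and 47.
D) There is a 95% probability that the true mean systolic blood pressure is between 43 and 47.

A confidence interval represents our confidence in the procedure, not a probability statement about the parameter.

Key concept: If we repeated this sampling process many times and computed a 95% CI each time, about 95% of those intervals would contain the true population parameter.

For this specific interval (43, 47):
- Midpoint (point estimate): 45
- Margin of error: 2

The correct interpretation is the one stating confidence that the true parameter lies in the interval — option C.

C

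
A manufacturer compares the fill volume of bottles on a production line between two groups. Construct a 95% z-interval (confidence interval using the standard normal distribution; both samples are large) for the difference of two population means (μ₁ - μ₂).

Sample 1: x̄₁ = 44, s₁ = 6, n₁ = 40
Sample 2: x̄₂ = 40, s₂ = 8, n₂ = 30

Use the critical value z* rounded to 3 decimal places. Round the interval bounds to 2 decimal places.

Both samples are large (n₁ = 40 ≥ 30, n₂ = 30 ≥ 30), so a z-interval for the difference of means applies.

Point estimate: x̄₁ - x̄₂ = 44 - 40 = 4

Standard error: SE = √(s₁²/n₁ + s₂²/n₂)
= √(6²/40 + 8²/30)
= √(0.900000 + 2.133333)
= 1.741647

For 95% confidence, z* = 1.96 (from standard normal table)
Margin of error: E = z* × SE = 1.96 × 1.741647 = 3.4136

Z-interval: (x̄₁ - x̄₂) ± E = 4 ± 3.4136 = (0.5864, 7.4136)

Rounded to 2 decimal places:

(0.59, 7.41)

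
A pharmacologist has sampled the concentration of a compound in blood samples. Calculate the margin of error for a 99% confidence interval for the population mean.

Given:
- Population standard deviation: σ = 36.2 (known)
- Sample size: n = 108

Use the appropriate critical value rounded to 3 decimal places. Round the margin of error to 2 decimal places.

The population standard deviation σ is known, so use the z-interval margin of error formula.

For 99% confidence, z* = 2.576 (from standard normal table)

Margin of error formula for z-interval: E = z* × σ/√n

E = 2.576 × 36.2/√108
  = 2.576 × 3.483347
  = 8.9731

Rounded to 2 decimal places:

8.97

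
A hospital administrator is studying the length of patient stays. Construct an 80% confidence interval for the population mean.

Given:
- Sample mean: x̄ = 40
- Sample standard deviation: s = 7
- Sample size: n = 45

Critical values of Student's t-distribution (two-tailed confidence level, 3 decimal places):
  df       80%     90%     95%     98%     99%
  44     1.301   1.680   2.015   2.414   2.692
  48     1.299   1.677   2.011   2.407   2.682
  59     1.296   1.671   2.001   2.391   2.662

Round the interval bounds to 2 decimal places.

The population standard deviation σ is unknown (only the sample standard deviation s is given), so use a t-interval with df = n - 1 = 45 - 1 = 44.

For 80% confidence with df = 44, t* = 1.301 (from t-table)

Standard error: SE = s/√n = 7/√45 = 1.043498

Margin of error: E = t* × SE = 1.301 × 1.043498 = 1.3576

T-interval: x̄ ± E = 40 ± 1.3576 = (38.6424, 41.3576)

Rounded to 2 decimal places:

(38.64, 41.36)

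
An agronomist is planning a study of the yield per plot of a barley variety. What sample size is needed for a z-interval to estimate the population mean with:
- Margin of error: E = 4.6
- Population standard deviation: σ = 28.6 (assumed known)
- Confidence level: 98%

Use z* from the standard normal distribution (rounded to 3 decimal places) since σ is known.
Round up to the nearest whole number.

Using z* since population σ is known (z-interval formula).

For 98% confidence, z* = 2.326 (from standard normal table)

Sample size formula for z-interval: n = (z*σ/E)²

n = (2.326 × 28.6 / 4.6)²
  = (14.461652)²
  = 209.1394

Round up to the nearest whole number: n = 210

210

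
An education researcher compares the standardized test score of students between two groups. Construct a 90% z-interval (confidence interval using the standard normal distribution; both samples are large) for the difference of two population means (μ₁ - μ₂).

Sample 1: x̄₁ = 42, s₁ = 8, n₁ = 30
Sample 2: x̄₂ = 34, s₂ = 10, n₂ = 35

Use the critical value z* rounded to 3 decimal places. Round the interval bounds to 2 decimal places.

Both samples are large (n₁ = 30 ≥ 30, n₂ = 35 ≥ 30), so a z-interval for the difference of means applies.

Point estimate: x̄₁ - x̄₂ = 42 - 34 = 8

Standard error: SE = √(s₁²/n₁ + s₂²/n₂)
= √(8²/30 + 10²/35)
= √(2.133333 + 2.857143)
= 2.233937

For 90% confidence, z* = 1.645 (from standard normal table)
Margin of error: E = z* × SE = 1.645 × 2.233937 = 3.6748

Z-interval: (x̄₁ - x̄₂) ± E = 8 ± 3.6748 = (4.3252, 11.6748)

Rounded to 2 decimal places:

(4.33, 11.67)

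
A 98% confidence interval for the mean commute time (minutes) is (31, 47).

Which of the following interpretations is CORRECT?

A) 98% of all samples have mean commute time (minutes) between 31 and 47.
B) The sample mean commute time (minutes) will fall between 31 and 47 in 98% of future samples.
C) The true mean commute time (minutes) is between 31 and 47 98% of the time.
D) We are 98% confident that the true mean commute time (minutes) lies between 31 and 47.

A confidence interval represents our confidence in the procedure, not a probability statement about the parameter.

Key concept: If we repeated this sampling process many times and computed a 98% CI each time, about 98% of those intervals would contain the true population parameter.

For this specific interval (31, 47):
- Midpoint (point estimate): 39
- Margin of error: 8

The correct interpretation is the one stating confidence that the true parameter lies in the interval — option D.

D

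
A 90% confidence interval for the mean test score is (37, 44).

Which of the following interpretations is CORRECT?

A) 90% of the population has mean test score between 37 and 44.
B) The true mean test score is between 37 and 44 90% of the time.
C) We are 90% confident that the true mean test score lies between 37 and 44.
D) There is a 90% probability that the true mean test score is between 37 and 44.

A confidence interval represents our confidence in the procedure, not a probability statement about the parameter.

Key concept: If we repeated this sampling process many times and computed a 90% CI each time, about 90% of those intervals would contain the true population parameter.

For this specific interval (37, 44):
- Midpoint (point estimate): 40.5
- Margin of error: 3.5

The correct interpretation is the one stating confidence that the true parameter lies in the interval — option C.

C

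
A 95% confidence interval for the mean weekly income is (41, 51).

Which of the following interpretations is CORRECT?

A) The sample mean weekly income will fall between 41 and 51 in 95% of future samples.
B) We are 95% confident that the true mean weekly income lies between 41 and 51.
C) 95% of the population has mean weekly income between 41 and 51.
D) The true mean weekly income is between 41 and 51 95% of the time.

A confidence interval represents our confidence in the procedure, not a probability statement about the parameter.

Key concept: If we repeated this sampling process many times and computed a 95% CI each time, about 95% of those intervals would contain the true population parameter.

For this specific interval (41, 51):
- Midpoint (point estimate): 46
- Margin of error: 5

The correct interpretation is the one stating confidence that the true parameter lies in the interval — option B.

B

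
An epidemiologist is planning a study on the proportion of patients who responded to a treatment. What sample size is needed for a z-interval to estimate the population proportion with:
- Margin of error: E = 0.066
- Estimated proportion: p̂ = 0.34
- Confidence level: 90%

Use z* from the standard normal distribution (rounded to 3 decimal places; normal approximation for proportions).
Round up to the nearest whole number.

Using z* for proportion z-interval (normal approximation).

For 90% confidence, z* = 1.645 (from standard normal table)

Sample size formula for proportion z-interval: n = z*²p̂(1-p̂)/E²

n = 1.645² × 0.34 × 0.66 / 0.066²
  = 2.706025 × 0.2244 / 0.004356
  = 139.4013

Round up to the nearest whole number: n = 140

140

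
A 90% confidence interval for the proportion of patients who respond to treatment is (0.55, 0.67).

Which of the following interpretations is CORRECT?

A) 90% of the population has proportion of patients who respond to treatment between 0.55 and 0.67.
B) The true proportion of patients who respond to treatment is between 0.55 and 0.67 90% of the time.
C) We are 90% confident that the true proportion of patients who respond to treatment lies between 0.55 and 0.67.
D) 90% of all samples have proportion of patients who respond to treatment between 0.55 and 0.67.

A confidence interval represents our confidence in the procedure, not a probability statement about the parameter.

Key concept: If we repeated this sampling process many times and computed a 90% CI each time, about 90% of those intervals would contain the true population parameter.

For this specific interval (0.55, 0.67):
- Midpoint (point estimate): 0.61
- Margin of error: 0.06

The correct interpretation is the one stating confidence that the true parameter lies in the interval — option C.

C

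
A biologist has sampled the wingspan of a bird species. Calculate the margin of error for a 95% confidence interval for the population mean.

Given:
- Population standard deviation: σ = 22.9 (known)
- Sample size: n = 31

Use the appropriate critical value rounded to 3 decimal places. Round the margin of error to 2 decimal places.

The population standard deviation σ is known, so use the z-interval margin of error formula.

For 95% confidence, z* = 1.96 (from standard normal table)

Margin of error formula for z-interval: E = z* × σ/√n

E = 1.96 × 22.9/√31
  = 1.96 × 4.112961
  = 8.0614

Rounded to 2 decimal places:

8.06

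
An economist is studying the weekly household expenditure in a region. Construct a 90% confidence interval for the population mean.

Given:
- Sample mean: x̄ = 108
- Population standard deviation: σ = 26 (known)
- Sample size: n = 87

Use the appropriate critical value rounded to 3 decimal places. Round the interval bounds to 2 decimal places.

The population standard deviation σ is known, so use a z-interval (standard normal critical value).

For 90% confidence, z* = 1.645 (from standard normal table)

Standard error: SE = σ/√n = 26/√87 = 2.787493

Margin of error: E = z* × SE = 1.645 × 2.787493 = 4.5854

Z-interval: x̄ ± E = 108 ± 4.5854 = (103.4146, 112.5854)

Rounded to 2 decimal places:

(103.41, 112.59)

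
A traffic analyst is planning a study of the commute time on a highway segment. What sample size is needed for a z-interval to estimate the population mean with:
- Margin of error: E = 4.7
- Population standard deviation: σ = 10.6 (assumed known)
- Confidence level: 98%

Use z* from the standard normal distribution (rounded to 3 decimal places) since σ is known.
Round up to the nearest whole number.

Using z* since population σ is known (z-interval formula).

For 98% confidence, z* = 2.326 (from standard normal table)

Sample size formula for z-interval: n = (z*σ/E)²

n = (2.326 × 10.6 / 4.7)²
  = (5.245872)²
  = 27.5192

Round up to the nearest whole number: n = 28

28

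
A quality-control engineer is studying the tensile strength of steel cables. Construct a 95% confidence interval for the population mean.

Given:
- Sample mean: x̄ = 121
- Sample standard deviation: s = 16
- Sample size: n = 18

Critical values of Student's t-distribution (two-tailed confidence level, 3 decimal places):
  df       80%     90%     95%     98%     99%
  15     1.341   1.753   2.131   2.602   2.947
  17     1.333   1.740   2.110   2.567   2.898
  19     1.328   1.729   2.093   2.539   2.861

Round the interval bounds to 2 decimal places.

The population standard deviation σ is unknown (only the sample standard deviation s is given), so use a t-interval with df = n - 1 = 18 - 1 = 17.

For 95% confidence with df = 17, t* = 2.110 (from t-table)

Standard error: SE = s/√n = 16/√18 = 3.771236

Margin of error: E = t* × SE = 2.110 × 3.771236 = 7.9573

T-interval: x̄ ± E = 121 ± 7.9573 = (113.0427, 128.9573)

Rounded to 2 decimal places:

(113.04, 128.96)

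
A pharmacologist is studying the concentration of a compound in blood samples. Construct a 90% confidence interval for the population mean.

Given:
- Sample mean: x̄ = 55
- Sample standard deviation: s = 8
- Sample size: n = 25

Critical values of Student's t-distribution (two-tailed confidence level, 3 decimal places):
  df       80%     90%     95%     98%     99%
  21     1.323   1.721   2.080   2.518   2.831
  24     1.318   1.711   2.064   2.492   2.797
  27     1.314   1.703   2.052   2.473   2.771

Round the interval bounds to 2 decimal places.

The population standard deviation σ is unknown (only the sample standard deviation s is given), so use a t-interval with df = n - 1 = 25 - 1 = 24.

For 90% confidence with df = 24, t* = 1.711 (from t-table)

Standard error: SE = s/√n = 8/√25 = 1.600000

Margin of error: E = t* × SE = 1.711 × 1.600000 = 2.7376

T-interval: x̄ ± E = 55 ± 2.7376 = (52.2624, 57.7376)

Rounded to 2 decimal places:

(52.26, 57.74)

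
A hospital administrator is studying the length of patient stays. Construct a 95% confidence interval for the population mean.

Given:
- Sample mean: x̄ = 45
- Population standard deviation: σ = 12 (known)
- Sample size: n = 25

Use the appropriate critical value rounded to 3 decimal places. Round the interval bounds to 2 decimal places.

The population standard deviation σ is known, so use a z-interval (standard normal critical value).

For 95% confidence, z* = 1.96 (from standard normal table)

Standard error: SE = σ/√n = 12/√25 = 2.400000

Margin of error: E = z* × SE = 1.96 × 2.400000 = 4.7040

Z-interval: x̄ ± E = 45 ± 4.7040 = (40.2960, 49.7040)

Rounded to 2 decimal places:

(40.30, 49.70)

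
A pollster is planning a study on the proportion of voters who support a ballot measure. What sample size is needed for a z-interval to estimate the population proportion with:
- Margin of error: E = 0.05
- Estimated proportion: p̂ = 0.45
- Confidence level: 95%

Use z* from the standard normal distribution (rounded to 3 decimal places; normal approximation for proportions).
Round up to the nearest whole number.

Using z* for proportion z-interval (normal approximation).

For 95% confidence, z* = 1.96 (from standard normal table)

Sample size formula for proportion z-interval: n = z*²p̂(1-p̂)/E²

n = 1.96² × 0.45 × 0.55 / 0.05²
  = 3.8416 × 0.2475 / 0.0025
  = 380.3184

Round up to the nearest whole number: n = 381

381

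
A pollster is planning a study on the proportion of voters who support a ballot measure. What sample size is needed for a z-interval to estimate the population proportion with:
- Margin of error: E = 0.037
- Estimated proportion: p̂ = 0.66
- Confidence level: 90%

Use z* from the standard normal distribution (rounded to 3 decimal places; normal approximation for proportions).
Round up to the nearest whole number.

Using z* for proportion z-interval (normal approximation).

For 90% confidence, z* = 1.645 (from standard normal table)

Sample size formula for proportion z-interval: n = z*²p̂(1-p̂)/E²

n = 1.645² × 0.66 × 0.34 / 0.037²
  = 2.706025 × 0.2244 / 0.001369
  = 443.5588

Round up to the nearest whole number: n = 444

444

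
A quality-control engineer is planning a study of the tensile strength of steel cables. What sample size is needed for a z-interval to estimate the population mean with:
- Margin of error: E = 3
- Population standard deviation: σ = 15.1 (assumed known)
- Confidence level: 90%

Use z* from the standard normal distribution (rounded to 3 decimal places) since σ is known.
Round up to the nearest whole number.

Using z* since population σ is known (z-interval formula).

For 90% confidence, z* = 1.645 (from standard normal table)

Sample size formula for z-interval: n = (z*σ/E)²

n = (1.645 × 15.1 / 3)²
  = (8.279833)²
  = 68.5556

Round up to the nearest whole number: n = 69

69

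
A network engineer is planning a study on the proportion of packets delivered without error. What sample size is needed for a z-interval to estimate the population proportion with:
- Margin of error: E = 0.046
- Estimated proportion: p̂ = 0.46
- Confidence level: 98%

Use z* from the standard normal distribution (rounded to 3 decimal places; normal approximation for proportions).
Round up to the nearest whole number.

Using z* for proportion z-interval (normal approximation).

For 98% confidence, z* = 2.326 (from standard normal table)

Sample size formula for proportion z-interval: n = z*²p̂(1-p̂)/E²

n = 2.326² × 0.46 × 0.54 / 0.046²
  = 5.410276 × 0.2484 / 0.002116
  = 635.1194

Round up to the nearest whole number: n = 636

636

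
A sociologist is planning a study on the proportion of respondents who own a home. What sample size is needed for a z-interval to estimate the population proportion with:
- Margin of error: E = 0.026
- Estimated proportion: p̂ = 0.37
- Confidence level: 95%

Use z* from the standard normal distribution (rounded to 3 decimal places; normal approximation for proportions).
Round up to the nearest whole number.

Using z* for proportion z-interval (normal approximation).

For 95% confidence, z* = 1.96 (from standard normal table)

Sample size formula for proportion z-interval: n = z*²p̂(1-p̂)/E²

n = 1.96² × 0.37 × 0.63 / 0.026²
  = 3.8416 × 0.2331 / 0.000676
  = 1324.6701

Round up to the nearest whole number: n = 1325

1325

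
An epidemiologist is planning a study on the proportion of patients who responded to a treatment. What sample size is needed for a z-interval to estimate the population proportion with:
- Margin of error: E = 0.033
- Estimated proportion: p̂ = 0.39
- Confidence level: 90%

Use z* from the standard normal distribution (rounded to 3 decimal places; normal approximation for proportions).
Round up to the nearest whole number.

Using z* for proportion z-interval (normal approximation).

For 90% confidence, z* = 1.645 (from standard normal table)

Sample size formula for proportion z-interval: n = z*²p̂(1-p̂)/E²

n = 1.645² × 0.39 × 0.61 / 0.033²
  = 2.706025 × 0.2379 / 0.001089
  = 591.1509

Round up to the nearest whole number: n = 592

592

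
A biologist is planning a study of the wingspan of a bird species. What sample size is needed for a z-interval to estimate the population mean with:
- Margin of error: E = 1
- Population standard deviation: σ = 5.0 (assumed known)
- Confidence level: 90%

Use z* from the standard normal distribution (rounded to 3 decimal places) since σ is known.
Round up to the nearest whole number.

Using z* since population σ is known (z-interval formula).

For 90% confidence, z* = 1.645 (from standard normal table)

Sample size formula for z-interval: n = (z*σ/E)²

n = (1.645 × 5.0 / 1)²
  = (8.225000)²
  = 67.6506

Round up to the nearest whole number: n = 68

68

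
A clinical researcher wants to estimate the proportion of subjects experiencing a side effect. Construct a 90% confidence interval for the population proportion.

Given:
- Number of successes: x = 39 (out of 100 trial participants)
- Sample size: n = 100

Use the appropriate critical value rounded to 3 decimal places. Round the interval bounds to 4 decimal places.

Sample proportion: p̂ = 39/100 = 0.390000

Check conditions for normal approximation:
  np̂ = 39 ≥ 10 ✓
  n(1-p̂) = 61 ≥ 10 ✓

The sample is large enough, so use a z-interval (normal approximation) for the proportion.

For 90% confidence, z* = 1.645 (from standard normal table)

Standard error: SE = √(p̂(1-p̂)/n) = √(0.390000×0.610000/100) = 0.04877499

Margin of error: E = z* × SE = 1.645 × 0.04877499 = 0.080235

Z-interval: p̂ ± E = 0.390000 ± 0.080235 = (0.309765, 0.470235)

Rounded to 4 decimal places:

(0.3098, 0.4702)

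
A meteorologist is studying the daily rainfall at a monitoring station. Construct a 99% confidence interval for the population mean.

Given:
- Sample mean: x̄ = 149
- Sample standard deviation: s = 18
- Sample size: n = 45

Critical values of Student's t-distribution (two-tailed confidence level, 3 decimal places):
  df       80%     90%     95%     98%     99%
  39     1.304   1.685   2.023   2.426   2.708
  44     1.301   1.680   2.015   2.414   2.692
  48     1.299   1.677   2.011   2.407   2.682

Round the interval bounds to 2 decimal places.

The population standard deviation σ is unknown (only the sample standard deviation s is given), so use a t-interval with df = n - 1 = 45 - 1 = 44.

For 99% confidence with df = 44, t* = 2.692 (from t-table)

Standard error: SE = s/√n = 18/√45 = 2.683282

Margin of error: E = t* × SE = 2.692 × 2.683282 = 7.2234

T-interval: x̄ ± E = 149 ± 7.2234 = (141.7766, 156.2234)

Rounded to 2 decimal places:

(141.78, 156.22)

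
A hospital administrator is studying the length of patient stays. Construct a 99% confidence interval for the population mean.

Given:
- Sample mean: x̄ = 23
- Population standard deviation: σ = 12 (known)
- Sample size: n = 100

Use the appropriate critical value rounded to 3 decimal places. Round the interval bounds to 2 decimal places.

The population standard deviation σ is known, so use a z-interval (standard normal critical value).

For 99% confidence, z* = 2.576 (from standard normal table)

Standard error: SE = σ/√n = 12/√100 = 1.200000

Margin of error: E = z* × SE = 2.576 × 1.200000 = 3.0912

Z-interval: x̄ ± E = 23 ± 3.0912 = (19.9088, 26.0912)

Rounded to 2 decimal places:

(19.91, 26.09)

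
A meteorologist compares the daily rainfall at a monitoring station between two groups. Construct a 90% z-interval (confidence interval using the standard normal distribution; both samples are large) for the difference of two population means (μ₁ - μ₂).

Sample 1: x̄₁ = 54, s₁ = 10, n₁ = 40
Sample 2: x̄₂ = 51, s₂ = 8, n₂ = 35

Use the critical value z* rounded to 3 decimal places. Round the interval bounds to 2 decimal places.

Both samples are large (n₁ = 40 ≥ 30, n₂ = 35 ≥ 30), so a z-interval for the difference of means applies.

Point estimate: x̄₁ - x̄₂ = 54 - 51 = 3

Standard error: SE = √(s₁²/n₁ + s₂²/n₂)
= √(10²/40 + 8²/35)
= √(2.500000 + 1.828571)
= 2.080522

For 90% confidence, z* = 1.645 (from standard normal table)
Margin of error: E = z* × SE = 1.645 × 2.080522 = 3.4225

Z-interval: (x̄₁ - x̄₂) ± E = 3 ± 3.4225 = (-0.4225, 6.4225)

Rounded to 2 decimal places:

(-0.42, 6.42)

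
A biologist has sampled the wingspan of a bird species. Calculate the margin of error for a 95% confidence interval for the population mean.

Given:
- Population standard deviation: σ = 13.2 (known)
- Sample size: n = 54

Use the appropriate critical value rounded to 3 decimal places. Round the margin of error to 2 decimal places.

The population standard deviation σ is known, so use the z-interval margin of error formula.

For 95% confidence, z* = 1.96 (from standard normal table)

Margin of error formula for z-interval: E = z* × σ/√n

E = 1.96 × 13.2/√54
  = 1.96 × 1.796292
  = 3.5207

Rounded to 2 decimal places:

3.52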